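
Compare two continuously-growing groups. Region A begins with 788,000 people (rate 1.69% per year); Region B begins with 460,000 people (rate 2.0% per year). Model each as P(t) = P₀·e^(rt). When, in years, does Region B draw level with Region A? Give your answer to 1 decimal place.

788000·e^(0.0169t) = 460000·e^(0.02t)
788000/460000 = e^((0.02 − 0.0169)t) → ln(1.71304) = 0.0031·t
t = 0.53827 / 0.0031

t ≈ 173.6 years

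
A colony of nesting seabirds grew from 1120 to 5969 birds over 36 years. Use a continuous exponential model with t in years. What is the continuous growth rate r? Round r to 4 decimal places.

5969 = 1120 · e^(r·36)
e^(36r) = 5969/1120 = 5.32946
r = ln(5.32946) / 36 = 1.67325 / 36

r ≈ 0.0465 per year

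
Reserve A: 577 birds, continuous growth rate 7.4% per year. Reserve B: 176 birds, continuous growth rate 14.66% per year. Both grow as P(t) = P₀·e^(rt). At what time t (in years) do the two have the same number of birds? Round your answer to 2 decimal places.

t ≈ 16.35 years

577·e^(0.074t) = 176·e^(0.1466t)
577/176 = e^((0.1466 − 0.074)t) → ln(3.27841) = 0.0726·t
t = 1.18736 / 0.0726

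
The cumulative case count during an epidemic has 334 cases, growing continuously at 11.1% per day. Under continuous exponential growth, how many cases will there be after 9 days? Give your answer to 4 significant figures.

P(9) = 334 · e^(0.111·9) = 334 · e^(0.999)
= 334 · 2.71556 ≈ 907

≈ 907.0 cases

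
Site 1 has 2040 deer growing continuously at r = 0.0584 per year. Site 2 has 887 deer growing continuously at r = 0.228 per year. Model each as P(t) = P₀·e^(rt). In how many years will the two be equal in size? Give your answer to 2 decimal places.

2040·e^(0.0584t) = 887·e^(0.228t)
2040/887 = e^((0.228 − 0.0584)t) → ln(2.29989) = 0.1696·t
t = 0.83286 / 0.1696

t ≈ 4.91 years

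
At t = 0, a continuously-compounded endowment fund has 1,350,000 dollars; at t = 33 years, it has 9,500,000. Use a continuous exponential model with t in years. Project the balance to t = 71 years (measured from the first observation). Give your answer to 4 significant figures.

≈ 89,850,000 dollars

r = ln(9500000/1350000) / 33 ≈ 0.059127 per year
P(71) = 1350000 · e^(0.059127·71) = 1350000 · 66.55368 ≈ 89847467.77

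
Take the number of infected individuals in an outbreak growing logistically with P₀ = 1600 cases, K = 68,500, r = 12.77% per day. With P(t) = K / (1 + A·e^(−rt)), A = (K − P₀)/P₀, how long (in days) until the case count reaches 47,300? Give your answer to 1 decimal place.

t ≈ 35.5 days

A = (68500 − 1600)/1600 = 41.8125
47300 = 68500/(1 + 41.8125·e^(−0.1277t)) → 1 + 41.8125·e^(−0.1277t) = 1.4482
e^(−0.1277t) = 0.010719 → t = ln(93.28921)/0.1277 = 4.5357/0.1277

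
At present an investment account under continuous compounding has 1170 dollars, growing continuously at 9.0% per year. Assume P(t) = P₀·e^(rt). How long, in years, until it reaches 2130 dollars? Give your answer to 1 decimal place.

t ≈ 6.7 years

2130 = 1170 · e^(0.09·t)
t = ln(2130/1170) / 0.09 = ln(1.82051) / 0.09 = 0.59912 / 0.09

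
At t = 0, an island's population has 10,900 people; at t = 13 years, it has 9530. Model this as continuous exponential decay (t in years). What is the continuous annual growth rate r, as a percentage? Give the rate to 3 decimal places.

r ≈ -1.033% per year

9530 = 10900 · e^(r·13)
e^(13r) = 9530/10900 = 0.87431
r = ln(0.87431) / 13 = -0.13432 / 13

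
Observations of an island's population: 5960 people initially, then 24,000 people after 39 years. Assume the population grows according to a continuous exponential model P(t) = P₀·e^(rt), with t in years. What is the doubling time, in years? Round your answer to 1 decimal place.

r = ln(24000/5960) / 39 = ln(4.02685) / 39 ≈ 0.035718 per year
doubling time = ln 2 / |r| = 0.69315 / 0.035718

doubling time ≈ 19.4 years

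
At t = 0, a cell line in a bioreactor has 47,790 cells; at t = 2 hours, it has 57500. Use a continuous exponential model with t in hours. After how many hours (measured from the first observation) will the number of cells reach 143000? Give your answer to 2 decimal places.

r = ln(57500/47790) / 2 ≈ 0.092484 per hour
t = ln(143000/47790) / r = 1.09603 / 0.092484 ≈ 11.851

t ≈ 11.85 hours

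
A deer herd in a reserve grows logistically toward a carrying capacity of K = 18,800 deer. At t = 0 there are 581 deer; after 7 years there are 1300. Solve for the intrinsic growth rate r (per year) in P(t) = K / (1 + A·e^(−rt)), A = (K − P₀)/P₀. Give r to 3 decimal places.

r ≈ 0.121 per year

A = (18800 − 581)/581 = 31.358
1300 = 18800/(1 + 31.358·e^(−r·7)) → e^(−7r) = (14.46154 − 1)/31.358 = 0.429286
r = −ln(0.429286)/7 = 0.84563/7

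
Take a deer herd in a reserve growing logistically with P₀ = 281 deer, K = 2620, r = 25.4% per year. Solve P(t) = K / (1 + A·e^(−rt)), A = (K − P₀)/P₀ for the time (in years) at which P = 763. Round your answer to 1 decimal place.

A = (2620 − 281)/281 = 8.32384
763 = 2620/(1 + 8.32384·e^(−0.254t)) → 1 + 8.32384·e^(−0.254t) = 3.43381
e^(−0.254t) = 0.292391 → t = ln(3.42008)/0.254 = 1.22966/0.254

t ≈ 4.8 years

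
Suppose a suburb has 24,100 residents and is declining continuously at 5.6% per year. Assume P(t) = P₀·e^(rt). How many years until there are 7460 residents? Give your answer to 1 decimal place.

7460 = 24100 · e^(-0.056·t)
t = ln(7460/24100) / -0.056 = ln(0.30954) / -0.056 = -1.17266 / -0.056

t ≈ 20.9 years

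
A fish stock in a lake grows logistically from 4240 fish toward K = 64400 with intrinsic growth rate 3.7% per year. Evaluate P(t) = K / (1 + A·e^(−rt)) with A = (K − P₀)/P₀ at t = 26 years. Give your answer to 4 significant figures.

≈ 10,030 fish

A = (64400 − 4240)/4240 = 14.18868
P(26) = 64400 / (1 + 14.18868·e^(−0.037·26)) = 64400 / (1 + 14.18868·0.382128)
= 64400 / 6.42189 ≈ 10028.2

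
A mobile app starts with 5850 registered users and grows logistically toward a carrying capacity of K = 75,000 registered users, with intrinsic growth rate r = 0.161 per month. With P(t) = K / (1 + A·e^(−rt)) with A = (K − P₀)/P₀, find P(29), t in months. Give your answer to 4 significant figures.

≈ 67,510 registered users

A = (75000 − 5850)/5850 = 11.82051
P(29) = 75000 / (1 + 11.82051·e^(−0.161·29)) = 75000 / (1 + 11.82051·0.009382)
= 75000 / 1.1109 ≈ 67513.08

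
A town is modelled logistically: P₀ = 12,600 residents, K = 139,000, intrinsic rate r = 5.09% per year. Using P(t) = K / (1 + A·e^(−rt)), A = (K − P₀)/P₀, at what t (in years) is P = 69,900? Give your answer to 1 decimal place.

t ≈ 45.5 years

A = (139000 − 12600)/12600 = 10.03175
69900 = 139000/(1 + 10.03175·e^(−0.0509t)) → 1 + 10.03175·e^(−0.0509t) = 1.98856
e^(−0.0509t) = 0.098543 → t = ln(10.14789)/0.0509 = 2.31727/0.0509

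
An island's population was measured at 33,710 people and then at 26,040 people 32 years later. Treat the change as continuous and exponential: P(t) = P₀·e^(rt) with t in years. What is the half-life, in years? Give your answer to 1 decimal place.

half-life ≈ 85.9 years

r = ln(26040/33710) / 32 = ln(0.77247) / 32 ≈ -0.008068 per year
half-life = ln 2 / |r| = 0.69315 / 0.008068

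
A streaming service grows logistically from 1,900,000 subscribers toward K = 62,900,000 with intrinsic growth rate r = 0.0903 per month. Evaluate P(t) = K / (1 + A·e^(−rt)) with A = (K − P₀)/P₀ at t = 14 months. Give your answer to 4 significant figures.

≈ 6,247,000 subscribers

A = (62900000 − 1900000)/1900000 = 32.10526
P(14) = 62900000 / (1 + 32.10526·e^(−0.0903·14)) = 62900000 / (1 + 32.10526·0.282465)
= 62900000 / 10.06862 ≈ 6247132.88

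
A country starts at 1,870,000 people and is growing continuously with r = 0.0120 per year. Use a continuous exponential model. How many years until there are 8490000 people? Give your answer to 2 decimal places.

t ≈ 126.08 years

8490000 = 1870000 · e^(0.012·t)
t = ln(8490000/1870000) / 0.012 = ln(4.54011) / 0.012 = 1.51295 / 0.012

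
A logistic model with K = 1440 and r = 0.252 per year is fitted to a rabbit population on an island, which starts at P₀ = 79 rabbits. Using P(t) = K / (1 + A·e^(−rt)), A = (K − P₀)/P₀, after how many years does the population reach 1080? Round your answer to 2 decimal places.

t ≈ 15.66 years

A = (1440 − 79)/79 = 17.22785
1080 = 1440/(1 + 17.22785·e^(−0.252t)) → 1 + 17.22785·e^(−0.252t) = 1.33333
e^(−0.252t) = 0.019349 → t = ln(51.68354)/0.252 = 3.94514/0.252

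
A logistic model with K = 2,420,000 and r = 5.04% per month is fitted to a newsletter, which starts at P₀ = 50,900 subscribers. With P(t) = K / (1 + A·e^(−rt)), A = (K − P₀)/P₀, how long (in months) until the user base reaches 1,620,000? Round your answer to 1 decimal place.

t ≈ 90.2 months

A = (2420000 − 50900)/50900 = 46.5442
1620000 = 2420000/(1 + 46.5442·e^(−0.0504t)) → 1 + 46.5442·e^(−0.0504t) = 1.49383
e^(−0.0504t) = 0.01061 → t = ln(94.25201)/0.0504 = 4.54597/0.0504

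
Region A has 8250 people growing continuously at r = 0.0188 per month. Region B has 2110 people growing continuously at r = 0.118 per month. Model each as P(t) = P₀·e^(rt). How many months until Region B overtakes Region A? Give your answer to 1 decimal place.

8250·e^(0.0188t) = 2110·e^(0.118t)
8250/2110 = e^((0.118 − 0.0188)t) → ln(3.90995) = 0.0992·t
t = 1.36353 / 0.0992

t ≈ 13.7 months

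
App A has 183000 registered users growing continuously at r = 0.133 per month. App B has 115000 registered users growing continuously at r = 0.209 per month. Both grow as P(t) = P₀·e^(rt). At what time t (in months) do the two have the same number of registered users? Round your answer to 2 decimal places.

183000·e^(0.133t) = 115000·e^(0.209t)
183000/115000 = e^((0.209 − 0.133)t) → ln(1.5913) = 0.076·t
t = 0.46455 / 0.076

t ≈ 6.11 months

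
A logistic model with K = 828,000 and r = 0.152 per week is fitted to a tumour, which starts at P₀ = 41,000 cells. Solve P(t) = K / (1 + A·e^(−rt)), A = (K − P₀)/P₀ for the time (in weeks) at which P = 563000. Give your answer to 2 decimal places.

A = (828000 − 41000)/41000 = 19.19512
563000 = 828000/(1 + 19.19512·e^(−0.152t)) → 1 + 19.19512·e^(−0.152t) = 1.47069
e^(−0.152t) = 0.024521 → t = ln(40.78058)/0.152 = 3.70821/0.152

t ≈ 24.40 weeks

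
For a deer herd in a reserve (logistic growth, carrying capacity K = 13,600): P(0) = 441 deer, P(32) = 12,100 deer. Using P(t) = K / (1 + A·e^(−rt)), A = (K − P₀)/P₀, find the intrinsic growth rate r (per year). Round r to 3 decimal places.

A = (13600 − 441)/441 = 29.839
12100 = 13600/(1 + 29.839·e^(−r·32)) → e^(−32r) = (1.12397 − 1)/29.839 = 0.004155
r = −ln(0.004155)/32 = 5.48356/32

r ≈ 0.171 per year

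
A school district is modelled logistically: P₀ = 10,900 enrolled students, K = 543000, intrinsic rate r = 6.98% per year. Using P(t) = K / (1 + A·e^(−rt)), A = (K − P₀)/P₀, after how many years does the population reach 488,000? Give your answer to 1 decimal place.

t ≈ 87.0 years

A = (543000 − 10900)/10900 = 48.81651
488000 = 543000/(1 + 48.81651·e^(−0.0698t)) → 1 + 48.81651·e^(−0.0698t) = 1.1127
e^(−0.0698t) = 0.002309 → t = ln(433.13561)/0.0698 = 6.07105/0.0698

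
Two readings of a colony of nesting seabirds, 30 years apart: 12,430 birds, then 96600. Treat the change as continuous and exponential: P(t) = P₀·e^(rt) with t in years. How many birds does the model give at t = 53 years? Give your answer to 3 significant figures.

r = ln(96600/12430) / 30 ≈ 0.068349 per year
P(53) = 12430 · e^(0.068349·53) = 12430 · 37.43064 ≈ 465262.87

≈ 465,000 birds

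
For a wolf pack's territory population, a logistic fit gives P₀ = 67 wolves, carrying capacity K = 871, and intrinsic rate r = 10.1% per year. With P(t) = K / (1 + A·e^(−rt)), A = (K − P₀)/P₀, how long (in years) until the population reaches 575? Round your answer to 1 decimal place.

A = (871 − 67)/67 = 12
575 = 871/(1 + 12·e^(−0.101t)) → 1 + 12·e^(−0.101t) = 1.51478
e^(−0.101t) = 0.042899 → t = ln(23.31081)/0.101 = 3.14892/0.101

t ≈ 31.2 years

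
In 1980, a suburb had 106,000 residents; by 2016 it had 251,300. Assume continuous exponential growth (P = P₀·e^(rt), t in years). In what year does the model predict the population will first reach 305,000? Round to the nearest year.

r = ln(251300/106000) / 36 = 0.86321/36 ≈ 0.023978 per year
t = ln(305000/106000) / r = 1.05687/0.023978 ≈ 44.08 years after 1980

year 2024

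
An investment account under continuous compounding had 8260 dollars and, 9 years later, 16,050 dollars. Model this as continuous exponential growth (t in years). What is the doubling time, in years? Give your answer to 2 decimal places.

doubling time ≈ 9.39 years

r = ln(16050/8260) / 9 = ln(1.9431) / 9 ≈ 0.073809 per year
doubling time = ln 2 / |r| = 0.69315 / 0.073809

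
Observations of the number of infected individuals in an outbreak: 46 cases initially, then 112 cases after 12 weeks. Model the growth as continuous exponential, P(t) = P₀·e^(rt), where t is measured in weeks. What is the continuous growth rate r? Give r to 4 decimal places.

r ≈ 0.0742 per week

112 = 46 · e^(r·12)
e^(12r) = 112/46 = 2.43478
r = ln(2.43478) / 12 = 0.88986 / 12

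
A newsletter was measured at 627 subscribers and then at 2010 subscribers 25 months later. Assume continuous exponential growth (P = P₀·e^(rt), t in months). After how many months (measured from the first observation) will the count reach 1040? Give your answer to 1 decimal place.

t ≈ 10.9 months

r = ln(2010/627) / 25 ≈ 0.046598 per month
t = ln(1040/627) / r = 0.50603 / 0.046598 ≈ 10.86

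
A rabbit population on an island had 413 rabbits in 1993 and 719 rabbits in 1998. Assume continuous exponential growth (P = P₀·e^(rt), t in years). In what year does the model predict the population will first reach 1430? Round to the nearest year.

r = ln(719/413) / 5 = 0.55441/5 ≈ 0.110883 per year
t = ln(1430/413) / r = 1.24198/0.110883 ≈ 11.2 years after 1993

year 2004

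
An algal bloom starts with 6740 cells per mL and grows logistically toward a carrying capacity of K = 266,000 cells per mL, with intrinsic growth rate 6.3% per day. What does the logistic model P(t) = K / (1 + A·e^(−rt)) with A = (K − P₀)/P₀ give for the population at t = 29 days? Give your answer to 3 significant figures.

A = (266000 − 6740)/6740 = 38.46588
P(29) = 266000 / (1 + 38.46588·e^(−0.063·29)) = 266000 / (1 + 38.46588·0.160896)
= 266000 / 7.18899 ≈ 37001.04

≈ 37,000 cells per mL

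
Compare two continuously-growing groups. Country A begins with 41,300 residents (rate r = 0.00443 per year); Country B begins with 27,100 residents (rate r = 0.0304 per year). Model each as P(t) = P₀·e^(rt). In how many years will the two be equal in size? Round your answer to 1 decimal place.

t ≈ 16.2 years

41300·e^(0.00443t) = 27100·e^(0.0304t)
41300/27100 = e^((0.0304 − 0.00443)t) → ln(1.52399) = 0.02597·t
t = 0.42133 / 0.02597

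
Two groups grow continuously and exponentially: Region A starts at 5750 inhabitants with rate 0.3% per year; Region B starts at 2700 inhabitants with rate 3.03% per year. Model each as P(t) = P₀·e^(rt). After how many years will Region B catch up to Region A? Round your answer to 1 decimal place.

5750·e^(0.003t) = 2700·e^(0.0303t)
5750/2700 = e^((0.0303 − 0.003)t) → ln(2.12963) = 0.0273·t
t = 0.75595 / 0.0273

t ≈ 27.7 years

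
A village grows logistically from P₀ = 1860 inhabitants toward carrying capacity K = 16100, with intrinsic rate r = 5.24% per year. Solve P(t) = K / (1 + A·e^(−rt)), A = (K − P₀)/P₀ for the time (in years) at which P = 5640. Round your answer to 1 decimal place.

t ≈ 27.1 years

A = (16100 − 1860)/1860 = 7.65591
5640 = 16100/(1 + 7.65591·e^(−0.0524t)) → 1 + 7.65591·e^(−0.0524t) = 2.85461
e^(−0.0524t) = 0.242245 → t = ln(4.12805)/0.0524 = 1.4178/0.0524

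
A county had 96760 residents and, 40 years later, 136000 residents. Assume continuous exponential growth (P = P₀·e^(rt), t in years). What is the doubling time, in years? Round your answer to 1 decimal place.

doubling time ≈ 81.4 years

r = ln(136000/96760) / 40 = ln(1.40554) / 40 ≈ 0.008511 per year
doubling time = ln 2 / |r| = 0.69315 / 0.008511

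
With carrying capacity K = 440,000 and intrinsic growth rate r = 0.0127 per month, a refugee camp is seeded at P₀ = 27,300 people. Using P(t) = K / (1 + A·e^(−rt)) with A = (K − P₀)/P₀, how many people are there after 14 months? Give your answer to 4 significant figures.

A = (440000 − 27300)/27300 = 15.11722
P(14) = 440000 / (1 + 15.11722·e^(−0.0127·14)) = 440000 / (1 + 15.11722·0.83711)
= 440000 / 13.65477 ≈ 32223.17

≈ 32,220 people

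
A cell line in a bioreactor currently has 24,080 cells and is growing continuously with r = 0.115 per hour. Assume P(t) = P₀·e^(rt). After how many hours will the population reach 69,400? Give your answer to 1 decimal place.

69400 = 24080 · e^(0.115·t)
t = ln(69400/24080) / 0.115 = ln(2.88206) / 0.115 = 1.05851 / 0.115

t ≈ 9.2 hours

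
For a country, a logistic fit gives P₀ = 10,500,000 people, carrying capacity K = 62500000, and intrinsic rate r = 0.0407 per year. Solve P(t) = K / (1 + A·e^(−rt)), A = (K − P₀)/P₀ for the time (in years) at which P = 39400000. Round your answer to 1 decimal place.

A = (62500000 − 10500000)/10500000 = 4.95238
39400000 = 62500000/(1 + 4.95238·e^(−0.0407t)) → 1 + 4.95238·e^(−0.0407t) = 1.58629
e^(−0.0407t) = 0.118386 → t = ln(8.44692)/0.0407 = 2.1338/0.0407

t ≈ 52.4 years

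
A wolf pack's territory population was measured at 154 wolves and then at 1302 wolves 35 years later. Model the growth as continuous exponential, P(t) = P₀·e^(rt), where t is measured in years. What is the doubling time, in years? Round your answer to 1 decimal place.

doubling time ≈ 11.4 years

r = ln(1302/154) / 35 = ln(8.45455) / 35 ≈ 0.060992 per year
doubling time = ln 2 / |r| = 0.69315 / 0.060992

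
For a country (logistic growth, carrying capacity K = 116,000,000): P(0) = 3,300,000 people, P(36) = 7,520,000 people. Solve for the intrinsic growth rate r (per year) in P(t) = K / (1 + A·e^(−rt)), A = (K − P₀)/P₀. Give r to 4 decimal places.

A = (116000000 − 3300000)/3300000 = 34.15152
7520000 = 116000000/(1 + 34.15152·e^(−r·36)) → e^(−36r) = (15.42553 − 1)/34.15152 = 0.422398
r = −ln(0.422398)/36 = 0.86181/36

r ≈ 0.0239 per year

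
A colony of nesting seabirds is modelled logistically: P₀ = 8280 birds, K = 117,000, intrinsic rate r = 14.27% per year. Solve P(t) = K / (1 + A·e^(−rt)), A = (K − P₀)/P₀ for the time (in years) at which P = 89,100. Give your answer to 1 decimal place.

A = (117000 − 8280)/8280 = 13.13043
89100 = 117000/(1 + 13.13043·e^(−0.1427t)) → 1 + 13.13043·e^(−0.1427t) = 1.31313
e^(−0.1427t) = 0.023848 → t = ln(41.93268)/0.1427 = 3.73607/0.1427

t ≈ 26.2 years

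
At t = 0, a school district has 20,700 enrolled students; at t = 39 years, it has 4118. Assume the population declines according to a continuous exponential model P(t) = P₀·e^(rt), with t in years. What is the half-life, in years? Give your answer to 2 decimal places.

r = ln(4118/20700) / 39 = ln(0.19894) / 39 ≈ -0.041404 per year
half-life = ln 2 / |r| = 0.69315 / 0.041404

half-life ≈ 16.74 years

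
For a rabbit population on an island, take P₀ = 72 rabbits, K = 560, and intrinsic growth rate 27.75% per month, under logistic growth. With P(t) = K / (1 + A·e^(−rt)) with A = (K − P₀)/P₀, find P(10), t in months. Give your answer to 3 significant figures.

≈ 394 rabbits

A = (560 − 72)/72 = 6.77778
P(10) = 560 / (1 + 6.77778·e^(−0.2775·10)) = 560 / (1 + 6.77778·0.062349)
= 560 / 1.42259 ≈ 393.65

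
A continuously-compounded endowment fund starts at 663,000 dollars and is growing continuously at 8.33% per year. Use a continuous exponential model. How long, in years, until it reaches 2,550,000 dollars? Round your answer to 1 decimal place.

2550000 = 663000 · e^(0.0833·t)
t = ln(2550000/663000) / 0.0833 = ln(3.84615) / 0.0833 = 1.34707 / 0.0833

t ≈ 16.2 years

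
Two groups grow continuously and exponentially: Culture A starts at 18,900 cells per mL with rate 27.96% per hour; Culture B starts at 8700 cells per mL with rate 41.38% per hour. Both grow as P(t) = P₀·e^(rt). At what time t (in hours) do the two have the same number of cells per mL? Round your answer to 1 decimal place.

t ≈ 5.8 hours

18900·e^(0.2796t) = 8700·e^(0.4138t)
18900/8700 = e^((0.4138 − 0.2796)t) → ln(2.17241) = 0.1342·t
t = 0.77584 / 0.1342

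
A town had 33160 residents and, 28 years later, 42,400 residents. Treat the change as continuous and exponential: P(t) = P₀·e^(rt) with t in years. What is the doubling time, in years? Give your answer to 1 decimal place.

r = ln(42400/33160) / 28 = ln(1.27865) / 28 ≈ 0.008779 per year
doubling time = ln 2 / |r| = 0.69315 / 0.008779

doubling time ≈ 79.0 years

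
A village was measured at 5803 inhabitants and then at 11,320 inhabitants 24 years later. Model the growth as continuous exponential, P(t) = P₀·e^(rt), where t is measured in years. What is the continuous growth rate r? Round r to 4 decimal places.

r ≈ 0.0278 per year

11320 = 5803 · e^(r·24)
e^(24r) = 11320/5803 = 1.95072
r = ln(1.95072) / 24 = 0.6682 / 24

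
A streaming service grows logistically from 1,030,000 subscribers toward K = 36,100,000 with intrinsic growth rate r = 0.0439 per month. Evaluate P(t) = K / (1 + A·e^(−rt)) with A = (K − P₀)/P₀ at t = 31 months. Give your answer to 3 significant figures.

A = (36100000 − 1030000)/1030000 = 34.04854
P(31) = 36100000 / (1 + 34.04854·e^(−0.0439·31)) = 36100000 / (1 + 34.04854·0.25643)
= 36100000 / 9.73106 ≈ 3709768.98

≈ 3,710,000 subscribers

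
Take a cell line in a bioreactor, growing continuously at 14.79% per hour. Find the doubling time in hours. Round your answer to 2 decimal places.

doubling time ≈ 4.69 hours

doubling time = ln(2) / |r| = 0.69315 / 0.1479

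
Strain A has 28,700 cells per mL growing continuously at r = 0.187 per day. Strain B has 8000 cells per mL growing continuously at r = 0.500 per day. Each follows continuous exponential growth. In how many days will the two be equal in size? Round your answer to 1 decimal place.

t ≈ 4.1 days

28700·e^(0.187t) = 8000·e^(0.5t)
28700/8000 = e^((0.5 − 0.187)t) → ln(3.5875) = 0.313·t
t = 1.27746 / 0.313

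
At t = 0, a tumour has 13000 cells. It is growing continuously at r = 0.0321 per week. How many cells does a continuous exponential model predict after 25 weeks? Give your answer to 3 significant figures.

P(25) = 13000 · e^(0.0321·25) = 13000 · e^(0.8025)
= 13000 · 2.23111 ≈ 29004.45

≈ 29,000 cells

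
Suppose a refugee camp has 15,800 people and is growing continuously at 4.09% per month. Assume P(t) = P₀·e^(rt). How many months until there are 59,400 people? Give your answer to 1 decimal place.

59400 = 15800 · e^(0.0409·t)
t = ln(59400/15800) / 0.0409 = ln(3.75949) / 0.0409 = 1.32428 / 0.0409

t ≈ 32.4 months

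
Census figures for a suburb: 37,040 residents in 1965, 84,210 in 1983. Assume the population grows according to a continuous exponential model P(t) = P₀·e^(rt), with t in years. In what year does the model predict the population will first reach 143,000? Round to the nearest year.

r = ln(84210/37040) / 18 = 0.82132/18 ≈ 0.045629 per year
t = ln(143000/37040) / r = 1.35085/0.045629 ≈ 29.61 years after 1965

year 1995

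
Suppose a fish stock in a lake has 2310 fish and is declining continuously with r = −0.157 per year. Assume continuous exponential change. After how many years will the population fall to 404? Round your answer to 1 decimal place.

404 = 2310 · e^(-0.157·t)
t = ln(404/2310) / -0.157 = ln(0.17489) / -0.157 = -1.74359 / -0.157

t ≈ 11.1 years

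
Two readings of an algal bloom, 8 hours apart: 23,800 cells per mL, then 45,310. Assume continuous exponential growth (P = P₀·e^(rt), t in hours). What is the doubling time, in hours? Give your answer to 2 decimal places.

r = ln(45310/23800) / 8 = ln(1.90378) / 8 ≈ 0.08048 per hour
doubling time = ln 2 / |r| = 0.69315 / 0.08048

doubling time ≈ 8.61 hours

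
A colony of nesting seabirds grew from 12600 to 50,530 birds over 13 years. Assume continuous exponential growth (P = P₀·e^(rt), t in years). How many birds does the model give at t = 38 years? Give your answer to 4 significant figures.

r = ln(50530/12600) / 13 ≈ 0.106836 per year
P(38) = 12600 · e^(0.106836·38) = 12600 · 57.96127 ≈ 730312

≈ 730,300 birds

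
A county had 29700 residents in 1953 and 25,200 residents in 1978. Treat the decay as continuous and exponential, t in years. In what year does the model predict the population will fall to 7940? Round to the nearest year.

r = ln(25200/29700) / 25 = -0.1643/25 ≈ -0.006572 per year
t = ln(7940/29700) / r = -1.31923/-0.006572 ≈ 200.73 years after 1953

year 2154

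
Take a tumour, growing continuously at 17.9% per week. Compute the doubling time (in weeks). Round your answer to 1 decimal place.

doubling time ≈ 3.9 weeks

doubling time = ln(2) / |r| = 0.69315 / 0.179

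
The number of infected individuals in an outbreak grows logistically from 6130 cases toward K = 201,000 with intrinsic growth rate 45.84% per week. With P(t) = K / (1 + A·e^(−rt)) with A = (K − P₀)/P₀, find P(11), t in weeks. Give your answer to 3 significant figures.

≈ 167,000 cases

A = (201000 − 6130)/6130 = 31.78956
P(11) = 201000 / (1 + 31.78956·e^(−0.4584·11)) = 201000 / (1 + 31.78956·0.006458)
= 201000 / 1.2053 ≈ 166762.87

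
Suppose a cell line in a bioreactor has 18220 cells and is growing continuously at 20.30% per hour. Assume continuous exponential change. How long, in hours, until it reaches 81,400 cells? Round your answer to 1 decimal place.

81400 = 18220 · e^(0.203·t)
t = ln(81400/18220) / 0.203 = ln(4.46762) / 0.203 = 1.49686 / 0.203

t ≈ 7.4 hours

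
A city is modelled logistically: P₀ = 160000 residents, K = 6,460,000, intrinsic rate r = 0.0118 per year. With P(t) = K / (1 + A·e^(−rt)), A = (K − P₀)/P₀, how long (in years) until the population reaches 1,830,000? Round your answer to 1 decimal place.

t ≈ 232.6 years

A = (6460000 − 160000)/160000 = 39.375
1830000 = 6460000/(1 + 39.375·e^(−0.0118t)) → 1 + 39.375·e^(−0.0118t) = 3.53005
e^(−0.0118t) = 0.064255 → t = ln(15.5629)/0.0118 = 2.74489/0.0118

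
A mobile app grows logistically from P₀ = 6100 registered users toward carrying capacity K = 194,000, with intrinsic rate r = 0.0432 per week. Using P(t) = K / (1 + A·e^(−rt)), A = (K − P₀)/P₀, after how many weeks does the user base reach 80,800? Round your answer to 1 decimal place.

t ≈ 71.5 weeks

A = (194000 − 6100)/6100 = 30.80328
80800 = 194000/(1 + 30.80328·e^(−0.0432t)) → 1 + 30.80328·e^(−0.0432t) = 2.40099
e^(−0.0432t) = 0.045482 → t = ln(21.98679)/0.0432 = 3.09044/0.0432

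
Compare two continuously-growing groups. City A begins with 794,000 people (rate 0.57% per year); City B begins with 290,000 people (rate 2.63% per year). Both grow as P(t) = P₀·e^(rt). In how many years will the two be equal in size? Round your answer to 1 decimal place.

794000·e^(0.0057t) = 290000·e^(0.0263t)
794000/290000 = e^((0.0263 − 0.0057)t) → ln(2.73793) = 0.0206·t
t = 1.0072 / 0.0206

t ≈ 48.9 years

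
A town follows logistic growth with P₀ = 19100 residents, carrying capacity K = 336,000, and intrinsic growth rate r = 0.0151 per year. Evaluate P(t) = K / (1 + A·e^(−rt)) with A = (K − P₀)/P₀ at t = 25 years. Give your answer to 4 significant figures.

≈ 27,150 residents

A = (336000 − 19100)/19100 = 16.59162
P(25) = 336000 / (1 + 16.59162·e^(−0.0151·25)) = 336000 / (1 + 16.59162·0.685573)
= 336000 / 12.37477 ≈ 27152.02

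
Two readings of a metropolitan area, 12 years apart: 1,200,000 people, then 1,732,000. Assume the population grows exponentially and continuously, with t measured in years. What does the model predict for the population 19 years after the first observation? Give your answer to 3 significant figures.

r = ln(1732000/1200000) / 12 ≈ 0.03058 per year
P(19) = 1200000 · e^(0.03058·19) = 1200000 · 1.78785 ≈ 2145417.22

≈ 2,150,000 people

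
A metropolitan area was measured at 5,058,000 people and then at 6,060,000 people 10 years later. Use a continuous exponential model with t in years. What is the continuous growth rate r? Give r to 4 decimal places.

6060000 = 5058000 · e^(r·10)
e^(10r) = 6060000/5058000 = 1.1981
r = ln(1.1981) / 10 = 0.18074 / 10

r ≈ 0.0181 per year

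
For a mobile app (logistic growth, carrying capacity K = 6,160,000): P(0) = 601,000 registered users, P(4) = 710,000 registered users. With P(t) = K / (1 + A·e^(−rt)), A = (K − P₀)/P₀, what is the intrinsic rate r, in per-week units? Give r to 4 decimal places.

r ≈ 0.0466 per week

A = (6160000 − 601000)/601000 = 9.24958
710000 = 6160000/(1 + 9.24958·e^(−r·4)) → e^(−4r) = (8.67606 − 1)/9.24958 = 0.829881
r = −ln(0.829881)/4 = 0.18647/4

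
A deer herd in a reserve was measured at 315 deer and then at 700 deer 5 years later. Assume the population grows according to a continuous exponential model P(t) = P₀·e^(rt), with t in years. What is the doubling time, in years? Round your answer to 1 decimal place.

r = ln(700/315) / 5 = ln(2.22222) / 5 ≈ 0.159702 per year
doubling time = ln 2 / |r| = 0.69315 / 0.159702

doubling time ≈ 4.3 years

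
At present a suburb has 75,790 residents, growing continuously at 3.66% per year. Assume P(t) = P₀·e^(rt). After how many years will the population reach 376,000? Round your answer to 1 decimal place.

t ≈ 43.8 years

376000 = 75790 · e^(0.0366·t)
t = ln(376000/75790) / 0.0366 = ln(4.96108) / 0.0366 = 1.60162 / 0.0366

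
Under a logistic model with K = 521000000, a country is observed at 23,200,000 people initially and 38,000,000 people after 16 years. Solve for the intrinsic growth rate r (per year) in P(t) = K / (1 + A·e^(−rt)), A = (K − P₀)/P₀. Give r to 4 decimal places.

A = (521000000 − 23200000)/23200000 = 21.4569
38000000 = 521000000/(1 + 21.4569·e^(−r·16)) → e^(−16r) = (13.71053 − 1)/21.4569 = 0.592375
r = −ln(0.592375)/16 = 0.52362/16

r ≈ 0.0327 per year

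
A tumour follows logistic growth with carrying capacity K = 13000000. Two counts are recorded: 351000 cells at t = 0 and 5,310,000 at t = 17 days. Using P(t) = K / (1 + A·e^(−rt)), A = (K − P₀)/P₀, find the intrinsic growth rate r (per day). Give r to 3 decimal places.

r ≈ 0.189 per day

A = (13000000 − 351000)/351000 = 36.03704
5310000 = 13000000/(1 + 36.03704·e^(−r·17)) → e^(−17r) = (2.44821 − 1)/36.03704 = 0.040187
r = −ln(0.040187)/17 = 3.21422/17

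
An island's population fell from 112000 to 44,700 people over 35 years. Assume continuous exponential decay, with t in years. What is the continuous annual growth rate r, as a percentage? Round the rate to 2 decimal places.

44700 = 112000 · e^(r·35)
e^(35r) = 44700/112000 = 0.39911
r = ln(0.39911) / 35 = -0.91853 / 35

r ≈ -2.62% per year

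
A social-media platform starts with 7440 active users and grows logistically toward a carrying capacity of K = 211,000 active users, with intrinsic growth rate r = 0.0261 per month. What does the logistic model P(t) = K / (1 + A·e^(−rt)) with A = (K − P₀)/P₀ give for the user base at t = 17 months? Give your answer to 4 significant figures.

A = (211000 − 7440)/7440 = 27.36022
P(17) = 211000 / (1 + 27.36022·e^(−0.0261·17)) = 211000 / (1 + 27.36022·0.641658)
= 211000 / 18.5559 ≈ 11371.05

≈ 11,370 active users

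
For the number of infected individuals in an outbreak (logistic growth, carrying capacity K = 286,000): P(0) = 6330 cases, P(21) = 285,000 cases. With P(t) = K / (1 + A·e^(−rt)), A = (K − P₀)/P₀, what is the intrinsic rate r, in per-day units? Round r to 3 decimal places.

r ≈ 0.450 per day

A = (286000 − 6330)/6330 = 44.18167
285000 = 286000/(1 + 44.18167·e^(−r·21)) → e^(−21r) = (1.00351 − 1)/44.18167 = 0.000079
r = −ln(0.000079)/21 = 9.4408/21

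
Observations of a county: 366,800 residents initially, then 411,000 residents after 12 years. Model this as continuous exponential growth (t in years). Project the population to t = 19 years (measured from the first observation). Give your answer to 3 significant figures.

r = ln(411000/366800) / 12 ≈ 0.009481 per year
P(19) = 366800 · e^(0.009481·19) = 366800 · 1.19739 ≈ 439203.48

≈ 439,000 residents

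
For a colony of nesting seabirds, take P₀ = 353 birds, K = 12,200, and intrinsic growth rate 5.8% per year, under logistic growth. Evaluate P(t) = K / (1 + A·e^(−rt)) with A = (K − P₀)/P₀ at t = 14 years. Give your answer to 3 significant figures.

≈ 767 birds

A = (12200 − 353)/353 = 33.56091
P(14) = 12200 / (1 + 33.56091·e^(−0.058·14)) = 12200 / (1 + 33.56091·0.443969)
= 12200 / 15.90001 ≈ 767.3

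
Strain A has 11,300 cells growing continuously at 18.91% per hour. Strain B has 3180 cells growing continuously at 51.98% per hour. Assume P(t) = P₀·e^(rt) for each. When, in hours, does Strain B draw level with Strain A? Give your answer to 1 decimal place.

11300·e^(0.1891t) = 3180·e^(0.5198t)
11300/3180 = e^((0.5198 − 0.1891)t) → ln(3.55346) = 0.3307·t
t = 1.26792 / 0.3307

t ≈ 3.8 hours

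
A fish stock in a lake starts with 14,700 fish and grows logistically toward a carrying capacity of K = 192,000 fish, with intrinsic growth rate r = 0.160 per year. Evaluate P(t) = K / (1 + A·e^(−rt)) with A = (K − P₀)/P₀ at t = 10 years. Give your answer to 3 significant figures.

≈ 55,900 fish

A = (192000 − 14700)/14700 = 12.06122
P(10) = 192000 / (1 + 12.06122·e^(−0.16·10)) = 192000 / (1 + 12.06122·0.201897)
= 192000 / 3.43512 ≈ 55893.26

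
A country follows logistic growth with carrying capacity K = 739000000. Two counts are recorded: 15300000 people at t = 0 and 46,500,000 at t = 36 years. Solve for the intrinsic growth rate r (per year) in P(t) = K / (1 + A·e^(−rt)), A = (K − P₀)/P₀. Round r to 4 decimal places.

A = (739000000 − 15300000)/15300000 = 47.30065
46500000 = 739000000/(1 + 47.30065·e^(−r·36)) → e^(−36r) = (15.89247 − 1)/47.30065 = 0.314847
r = −ln(0.314847)/36 = 1.15567/36

r ≈ 0.0321 per year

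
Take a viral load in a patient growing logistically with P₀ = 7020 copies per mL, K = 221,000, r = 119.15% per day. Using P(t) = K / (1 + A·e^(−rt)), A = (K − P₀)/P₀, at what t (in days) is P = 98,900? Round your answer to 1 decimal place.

A = (221000 − 7020)/7020 = 30.48148
98900 = 221000/(1 + 30.48148·e^(−1.1915t)) → 1 + 30.48148·e^(−1.1915t) = 2.23458
e^(−1.1915t) = 0.040503 → t = ln(24.68975)/1.1915 = 3.20639/1.1915

t ≈ 2.7 days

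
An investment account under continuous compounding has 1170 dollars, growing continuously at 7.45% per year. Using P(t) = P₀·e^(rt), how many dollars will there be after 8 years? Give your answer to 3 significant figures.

≈ 2,120 dollars

P(8) = 1170 · e^(0.0745·8) = 1170 · e^(0.596)
= 1170 · 1.81484 ≈ 2123.37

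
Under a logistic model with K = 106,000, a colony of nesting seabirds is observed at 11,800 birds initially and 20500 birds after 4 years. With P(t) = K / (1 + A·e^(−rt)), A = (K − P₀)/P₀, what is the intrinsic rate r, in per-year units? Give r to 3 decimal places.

A = (106000 − 11800)/11800 = 7.98305
20500 = 106000/(1 + 7.98305·e^(−r·4)) → e^(−4r) = (5.17073 − 1)/7.98305 = 0.522448
r = −ln(0.522448)/4 = 0.64923/4

r ≈ 0.162 per year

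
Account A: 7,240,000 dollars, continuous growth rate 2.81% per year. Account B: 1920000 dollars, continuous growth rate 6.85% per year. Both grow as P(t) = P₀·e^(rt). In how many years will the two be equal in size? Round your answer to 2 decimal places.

t ≈ 32.85 years

7240000·e^(0.0281t) = 1920000·e^(0.0685t)
7240000/1920000 = e^((0.0685 − 0.0281)t) → ln(3.77083) = 0.0404·t
t = 1.3273 / 0.0404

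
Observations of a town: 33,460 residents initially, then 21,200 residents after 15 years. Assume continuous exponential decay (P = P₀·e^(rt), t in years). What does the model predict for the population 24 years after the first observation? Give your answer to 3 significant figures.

r = ln(21200/33460) / 15 ≈ -0.030423 per year
P(24) = 33460 · e^(-0.030423·24) = 33460 · 0.48183 ≈ 16122.11

≈ 16,100 residents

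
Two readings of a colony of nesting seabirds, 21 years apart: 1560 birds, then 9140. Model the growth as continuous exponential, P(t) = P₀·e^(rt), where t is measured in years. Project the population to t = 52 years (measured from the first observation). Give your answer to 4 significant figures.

r = ln(9140/1560) / 21 ≈ 0.084189 per year
P(52) = 1560 · e^(0.084189·52) = 1560 · 79.66591 ≈ 124278.82

≈ 124,300 birds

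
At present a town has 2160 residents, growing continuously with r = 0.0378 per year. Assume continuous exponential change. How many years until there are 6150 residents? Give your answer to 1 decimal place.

t ≈ 27.7 years

6150 = 2160 · e^(0.0378·t)
t = ln(6150/2160) / 0.0378 = ln(2.84722) / 0.0378 = 1.04634 / 0.0378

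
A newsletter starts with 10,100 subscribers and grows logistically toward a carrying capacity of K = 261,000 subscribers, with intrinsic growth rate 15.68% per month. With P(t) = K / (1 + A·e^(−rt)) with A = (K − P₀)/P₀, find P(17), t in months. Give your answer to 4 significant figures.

A = (261000 − 10100)/10100 = 24.84158
P(17) = 261000 / (1 + 24.84158·e^(−0.1568·17)) = 261000 / (1 + 24.84158·0.069558)
= 261000 / 2.72792 ≈ 95677.25

≈ 95,680 subscribers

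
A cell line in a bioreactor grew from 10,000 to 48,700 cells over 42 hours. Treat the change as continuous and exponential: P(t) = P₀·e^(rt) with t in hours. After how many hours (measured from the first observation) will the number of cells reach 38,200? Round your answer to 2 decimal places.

r = ln(48700/10000) / 42 ≈ 0.037693 per hour
t = ln(38200/10000) / r = 1.34025 / 0.037693 ≈ 35.557

t ≈ 35.56 hours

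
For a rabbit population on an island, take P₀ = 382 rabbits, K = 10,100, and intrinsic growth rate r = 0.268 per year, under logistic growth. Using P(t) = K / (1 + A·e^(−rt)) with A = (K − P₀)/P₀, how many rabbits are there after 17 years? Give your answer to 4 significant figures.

A = (10100 − 382)/382 = 25.43979
P(17) = 10100 / (1 + 25.43979·e^(−0.268·17)) = 10100 / (1 + 25.43979·0.010504)
= 10100 / 1.26722 ≈ 7970.21

≈ 7,970 rabbits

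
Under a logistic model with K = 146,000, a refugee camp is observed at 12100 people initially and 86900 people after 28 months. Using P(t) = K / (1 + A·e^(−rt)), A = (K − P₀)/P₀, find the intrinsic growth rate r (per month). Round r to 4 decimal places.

r ≈ 0.0996 per month

A = (146000 − 12100)/12100 = 11.06612
86900 = 146000/(1 + 11.06612·e^(−r·28)) → e^(−28r) = (1.68009 − 1)/11.06612 = 0.061457
r = −ln(0.061457)/28 = 2.78941/28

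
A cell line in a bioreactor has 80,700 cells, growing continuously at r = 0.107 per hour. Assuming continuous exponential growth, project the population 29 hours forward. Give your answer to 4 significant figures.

≈ 1,797,000 cells

P(29) = 80700 · e^(0.107·29) = 80700 · e^(3.103)
= 80700 · 22.26465 ≈ 1796756.86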